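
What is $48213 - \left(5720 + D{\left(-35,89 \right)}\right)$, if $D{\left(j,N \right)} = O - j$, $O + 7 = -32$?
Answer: $42497$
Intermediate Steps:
$O = -39$ ($O = -7 - 32 = -39$)
$D{\left(j,N \right)} = -39 - j$
$48213 - \left(5720 + D{\left(-35,89 \right)}\right) = 48213 - \left(5681 + 35\right) = 48213 - 5716 = 42497$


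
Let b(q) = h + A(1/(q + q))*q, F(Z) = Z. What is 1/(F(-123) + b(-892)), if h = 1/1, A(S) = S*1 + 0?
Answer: -2/243 ≈ -0.0082304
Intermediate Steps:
A(S) = S (A(S) = S + 0 = S)
h = 1
b(q) = 3/2 (b(q) = 1 + q/(q + q) = 1 + q/((2*q)) = 1 + (1/(2*q))*q = 1 + 1/2 = 3/2)
1/(F(-123) + b(-892)) = 1/(-123 + 3/2) = 1/(-243/2) = -2/243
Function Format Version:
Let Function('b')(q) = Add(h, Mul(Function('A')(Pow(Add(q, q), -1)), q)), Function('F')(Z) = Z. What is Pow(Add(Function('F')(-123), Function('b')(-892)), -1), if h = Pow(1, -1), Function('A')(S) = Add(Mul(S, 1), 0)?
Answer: Rational(-2, 243) ≈ -0.0082304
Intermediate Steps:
Function('A')(S) = S (Function('A')(S) = Add(S, 0) = S)
h = 1
Function('b')(q) = Rational(3, 2) (Function('b')(q) = Add(1, Mul(Pow(Add(q, q), -1), q)) = Add(1, Mul(Pow(Mul(2, q), -1), q)) = Add(1, Mul(Mul(Rational(1, 2), Pow(q, -1)), q)) = Add(1, Rational(1, 2)) = Rational(3, 2))
Pow(Add(Function('F')(-123), Function('b')(-892)), -1) = Pow(Add(-123, Rational(3, 2)), -1) = Pow(Rational(-243, 2), -1) = Rational(-2, 243)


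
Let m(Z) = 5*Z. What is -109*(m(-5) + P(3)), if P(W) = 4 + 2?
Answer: 2071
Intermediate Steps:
P(W) = 6
-109*(m(-5) + P(3)) = -109*(5*(-5) + 6) = -109*(-25 + 6) = -109*(-19) = 2071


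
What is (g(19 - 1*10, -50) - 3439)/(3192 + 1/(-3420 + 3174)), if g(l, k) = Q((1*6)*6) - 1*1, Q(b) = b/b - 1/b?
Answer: -5076005/4711386 ≈ -1.0774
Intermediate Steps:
Q(b) = 1 - 1/b
g(l, k) = -1/36 (g(l, k) = (-1 + (1*6)*6)/(((1*6)*6)) - 1*1 = (-1 + 6*6)/((6*6)) - 1 = (-1 + 36)/36 - 1 = (1/36)*35 - 1 = 35/36 - 1 = -1/36)
(g(19 - 1*10, -50) - 3439)/(3192 + 1/(-3420 + 3174)) = (-1/36 - 3439)/(3192 + 1/(-3420 + 3174)) = -123805/(36*(3192 + 1/(-246))) = -123805/(36*(3192 - 1/246)) = -123805/(36*785231/246) = -123805/36*246/785231 = -5076005/4711386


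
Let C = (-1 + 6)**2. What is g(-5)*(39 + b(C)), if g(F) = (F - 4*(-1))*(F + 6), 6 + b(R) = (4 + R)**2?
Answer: -874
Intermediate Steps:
C = 25 (C = 5**2 = 25)
b(R) = -6 + (4 + R)**2
g(F) = (4 + F)*(6 + F) (g(F) = (F + 4)*(6 + F) = (4 + F)*(6 + F))
g(-5)*(39 + b(C)) = (24 + (-5)**2 + 10*(-5))*(39 + (-6 + (4 + 25)**2)) = (24 + 25 - 50)*(39 + (-6 + 29**2)) = -(39 + (-6 + 841)) = -(39 + 835) = -1*874 = -874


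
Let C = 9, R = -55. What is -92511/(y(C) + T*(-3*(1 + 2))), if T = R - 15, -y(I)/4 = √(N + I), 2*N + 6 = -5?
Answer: -4162995/28346 - 92511*√14/198422 ≈ -148.61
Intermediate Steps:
N = -11/2 (N = -3 + (½)*(-5) = -3 - 5/2 = -11/2 ≈ -5.5000)
y(I) = -4*√(-11/2 + I)
T = -70 (T = -55 - 15 = -70)
-92511/(y(C) + T*(-3*(1 + 2))) = -92511/(-2*√(-22 + 4*9) - (-210)*(1 + 2)) = -92511/(-2*√(-22 + 36) - (-210)*3) = -92511/(-2*√14 - 70*(-9)) = -92511/(-2*√14 + 630) = -92511/(630 - 2*√14)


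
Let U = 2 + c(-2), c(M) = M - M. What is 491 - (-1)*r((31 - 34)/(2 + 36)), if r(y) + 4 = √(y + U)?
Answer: 487 + √2774/38 ≈ 488.39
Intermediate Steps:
c(M) = 0
U = 2 (U = 2 + 0 = 2)
r(y) = -4 + √(2 + y) (r(y) = -4 + √(y + 2) = -4 + √(2 + y))
491 - (-1)*r((31 - 34)/(2 + 36)) = 491 - (-1)*(-4 + √(2 + (31 - 34)/(2 + 36))) = 491 - (-1)*(-4 + √(2 - 3/38)) = 491 - (-1)*(-4 + √(73/38)) = 491 - (-1)*(-4 + √2774/38) = 491 - (4 - √2774/38) = 491 + (-4 + √2774/38) = 487 + √2774/38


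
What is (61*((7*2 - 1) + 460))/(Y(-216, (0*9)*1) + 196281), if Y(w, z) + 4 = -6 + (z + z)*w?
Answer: 28853/196271 ≈ 0.14701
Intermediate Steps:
Y(w, z) = -10 + 2*w*z (Y(w, z) = -4 + (-6 + (z + z)*w) = -4 + (-6 + (2*z)*w) = -4 + (-6 + 2*w*z) = -10 + 2*w*z)
(61*((7*2 - 1) + 460))/(Y(-216, (0*9)*1) + 196281) = (61*((7*2 - 1) + 460))/((-10 + 2*(-216)*((0*9)*1)) + 196281) = (61*((14 - 1) + 460))/((-10 + 2*(-216)*(0*1)) + 196281) = (61*(13 + 460))/((-10 + 2*(-216)*0) + 196281) = (61*473)/((-10 + 0) + 196281) = 28853/(-10 + 196281) = 28853/196271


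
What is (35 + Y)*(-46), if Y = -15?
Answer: -920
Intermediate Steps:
(35 + Y)*(-46) = (35 - 15)*(-46) = 20*(-46) = -920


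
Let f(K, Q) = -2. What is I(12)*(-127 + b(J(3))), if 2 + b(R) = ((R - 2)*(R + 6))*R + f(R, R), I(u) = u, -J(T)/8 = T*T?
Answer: -4221348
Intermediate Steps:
J(T) = -8*T² (J(T) = -8*T*T = -8*T²)
b(R) = -4 + R*(-2 + R)*(6 + R) (b(R) = -2 + (((R - 2)*(R + 6))*R - 2) = -2 + (((-2 + R)*(6 + R))*R - 2) = -2 + (R*(-2 + R)*(6 + R) - 2) = -2 + (-2 + R*(-2 + R)*(6 + R)) = -4 + R*(-2 + R)*(6 + R))
I(12)*(-127 + b(J(3))) = 12*(-127 + (-4 + (-8*3²)³ - (-96)*3² + 4*(-8*3²)²)) = 12*(-127 + (-4 + (-8*9)³ - (-96)*9 + 4*(-8*9)²)) = 12*(-127 + (-4 + (-72)³ - 12*(-72) + 4*(-72)²)) = 12*(-127 + (-4 - 373248 + 864 + 4*5184)) = 12*(-127 + (-4 - 373248 + 864 + 20736)) = 12*(-127 - 351652) = 12*(-351779) = -4221348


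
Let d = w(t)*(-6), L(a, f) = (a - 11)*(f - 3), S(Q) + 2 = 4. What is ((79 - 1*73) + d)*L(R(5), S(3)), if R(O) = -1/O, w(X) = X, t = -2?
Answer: 1008/5 ≈ 201.60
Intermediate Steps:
S(Q) = 2 (S(Q) = -2 + 4 = 2)
L(a, f) = (-11 + a)*(-3 + f)
d = 12 (d = -2*(-6) = 12)
((79 - 1*73) + d)*L(R(5), S(3)) = ((79 - 1*73) + 12)*(33 - 11*2 - (-3)/5 - 1/5*2) = ((79 - 73) + 12)*(33 - 22 - (-3)/5 - 1*⅕*2) = (6 + 12)*(33 - 22 - 3*(-⅕) - ⅕*2) = 18*(33 - 22 + ⅗ - ⅖) = 18*(56/5) = 1008/5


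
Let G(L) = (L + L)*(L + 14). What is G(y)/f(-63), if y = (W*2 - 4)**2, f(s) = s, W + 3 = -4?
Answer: -24336/7 ≈ -3476.6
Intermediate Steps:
W = -7 (W = -3 - 4 = -7)
y = 324 (y = (-7*2 - 4)**2 = (-14 - 4)**2 = (-18)**2 = 324)
G(L) = 2*L*(14 + L) (G(L) = (2*L)*(14 + L) = 2*L*(14 + L))
G(y)/f(-63) = (2*324*(14 + 324))/(-63) = (2*324*338)*(-1/63) = 219024*(-1/63) = -24336/7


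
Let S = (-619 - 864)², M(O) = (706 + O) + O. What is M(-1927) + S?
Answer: 2196141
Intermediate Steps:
M(O) = 706 + 2*O
S = 2199289 (S = (-1483)² = 2199289)
M(-1927) + S = (706 + 2*(-1927)) + 2199289 = (706 - 3854) + 2199289 = -3148 + 2199289 = 2196141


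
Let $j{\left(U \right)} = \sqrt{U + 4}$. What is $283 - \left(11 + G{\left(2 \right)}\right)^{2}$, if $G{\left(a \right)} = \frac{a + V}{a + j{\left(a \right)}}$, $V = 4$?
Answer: $204 - 30 \sqrt{6} \approx 130.52$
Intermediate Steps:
$j{\left(U \right)} = \sqrt{4 + U}$
$G{\left(a \right)} = \frac{4 + a}{a + \sqrt{4 + a}}$ ($G{\left(a \right)} = \frac{a + 4}{a + \sqrt{4 + a}} = \frac{4 + a}{a + \sqrt{4 + a}}$)
$283 - \left(11 + G{\left(2 \right)}\right)^{2} = 283 - \left(11 + \frac{4 + 2}{2 + \sqrt{4 + 2}}\right)^{2} = 283 - \left(11 + \frac{1}{2 + \sqrt{6}} \cdot 6\right)^{2} = 283 - \left(11 + \frac{6}{2 + \sqrt{6}}\right)^{2}$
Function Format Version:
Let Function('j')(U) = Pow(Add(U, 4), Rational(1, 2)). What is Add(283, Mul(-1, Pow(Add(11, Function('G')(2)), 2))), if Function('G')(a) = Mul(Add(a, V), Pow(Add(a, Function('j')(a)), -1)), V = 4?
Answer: Add(204, Mul(-30, Pow(6, Rational(1, 2)))) ≈ 130.52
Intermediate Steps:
Function('j')(U) = Pow(Add(4, U), Rational(1, 2))
Function('G')(a) = Mul(Pow(Add(a, Pow(Add(4, a), Rational(1, 2))), -1), Add(4, a)) (Function('G')(a) = Mul(Add(a, 4), Pow(Add(a, Pow(Add(4, a), Rational(1, 2))), -1)) = Mul(Add(4, a), Pow(Add(a, Pow(Add(4, a), Rational(1, 2))), -1)) = Mul(Pow(Add(a, Pow(Add(4, a), Rational(1, 2))), -1), Add(4, a)))
Add(283, Mul(-1, Pow(Add(11, Function('G')(2)), 2))) = Add(283, Mul(-1, Pow(Add(11, Mul(Pow(Add(2, Pow(Add(4, 2), Rational(1, 2))), -1), Add(4, 2))), 2))) = Add(283, Mul(-1, Pow(Add(11, Mul(Pow(Add(2, Pow(6, Rational(1, 2))), -1), 6)), 2))) = Add(283, Mul(-1, Pow(Add(11, Mul(6, Pow(Add(2, Pow(6, Rational(1, 2))), -1))), 2)))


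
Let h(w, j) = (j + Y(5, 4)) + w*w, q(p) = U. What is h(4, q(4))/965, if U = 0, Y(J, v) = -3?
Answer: 13/965 ≈ 0.013471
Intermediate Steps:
q(p) = 0
h(w, j) = -3 + j + w² (h(w, j) = (j - 3) + w*w = (-3 + j) + w² = -3 + j + w²)
h(4, q(4))/965 = (-3 + 0 + 4²)/965 = (-3 + 0 + 16)*(1/965) = 13*(1/965) = 13/965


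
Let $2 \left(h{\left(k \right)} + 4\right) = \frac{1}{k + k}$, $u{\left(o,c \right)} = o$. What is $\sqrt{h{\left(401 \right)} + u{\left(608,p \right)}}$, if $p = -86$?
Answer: $\frac{\sqrt{388495617}}{802} \approx 24.576$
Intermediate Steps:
$h{\left(k \right)} = -4 + \frac{1}{4 k}$ ($h{\left(k \right)} = -4 + \frac{1}{2 \left(k + k\right)} = -4 + \frac{1}{2 \cdot 2 k} = -4 + \frac{\frac{1}{2} \frac{1}{k}}{2} = -4 + \frac{1}{4 k}$)
$\sqrt{h{\left(401 \right)} + u{\left(608,p \right)}} = \sqrt{\left(-4 + \frac{1}{4 \cdot 401}\right) + 608} = \sqrt{\left(-4 + \frac{1}{4} \cdot \frac{1}{401}\right) + 608} = \sqrt{\left(-4 + \frac{1}{1604}\right) + 608} = \sqrt{- \frac{6415}{1604} + 608} = \sqrt{\frac{968817}{1604}} = \frac{\sqrt{388495617}}{802}$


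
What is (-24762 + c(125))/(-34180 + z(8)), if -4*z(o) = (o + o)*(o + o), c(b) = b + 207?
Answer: 1745/2446 ≈ 0.71341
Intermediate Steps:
c(b) = 207 + b
z(o) = -o² (z(o) = -(o + o)*(o + o)/4 = -2*o*2*o/4 = -o²)
(-24762 + c(125))/(-34180 + z(8)) = (-24762 + (207 + 125))/(-34180 - 1*8²) = (-24762 + 332)/(-34180 - 1*64) = -24430/(-34180 - 64) = -24430/(-34244) = -24430*(-1/34244) = 1745/2446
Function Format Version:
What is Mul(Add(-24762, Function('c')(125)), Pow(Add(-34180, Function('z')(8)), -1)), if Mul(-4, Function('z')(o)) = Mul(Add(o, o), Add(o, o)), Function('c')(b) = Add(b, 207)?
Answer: Rational(1745, 2446) ≈ 0.71341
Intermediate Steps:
Function('c')(b) = Add(207, b)
Function('z')(o) = Mul(-1, Pow(o, 2)) (Function('z')(o) = Mul(Rational(-1, 4), Mul(Add(o, o), Add(o, o))) = Mul(Rational(-1, 4), Mul(Mul(2, o), Mul(2, o))) = Mul(Rational(-1, 4), Mul(4, Pow(o, 2))) = Mul(-1, Pow(o, 2)))
Mul(Add(-24762, Function('c')(125)), Pow(Add(-34180, Function('z')(8)), -1)) = Mul(Add(-24762, Add(207, 125)), Pow(Add(-34180, Mul(-1, Pow(8, 2))), -1)) = Mul(Add(-24762, 332), Pow(Add(-34180, Mul(-1, 64)), -1)) = Mul(-24430, Pow(Add(-34180, -64), -1)) = Mul(-24430, Pow(-34244, -1)) = Mul(-24430, Rational(-1, 34244)) = Rational(1745, 2446)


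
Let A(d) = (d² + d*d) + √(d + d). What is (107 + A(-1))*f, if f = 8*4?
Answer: 3488 + 32*I*√2 ≈ 3488.0 + 45.255*I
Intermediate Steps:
f = 32
A(d) = 2*d² + √2*√d (A(d) = (d² + d²) + √(2*d) = 2*d² + √2*√d)
(107 + A(-1))*f = (107 + (2*(-1)² + √2*√(-1)))*32 = (107 + (2*1 + √2*I))*32 = (107 + (2 + I*√2))*32 = (109 + I*√2)*32 = 3488 + 32*I*√2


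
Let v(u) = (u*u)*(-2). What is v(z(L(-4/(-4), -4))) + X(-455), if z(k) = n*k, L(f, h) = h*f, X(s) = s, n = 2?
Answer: -583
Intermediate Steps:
L(f, h) = f*h
z(k) = 2*k
v(u) = -2*u**2 (v(u) = u**2*(-2) = -2*u**2)
v(z(L(-4/(-4), -4))) + X(-455) = -2*(2*(-4/(-4)*(-4)))**2 - 455 = -2*(2*(-4*(-1/4)*(-4)))**2 - 455 = -2*(2*(1*(-4)))**2 - 455 = -2*(2*(-4))**2 - 455 = -2*(-8)**2 - 455 = -2*64 - 455 = -128 - 455 = -583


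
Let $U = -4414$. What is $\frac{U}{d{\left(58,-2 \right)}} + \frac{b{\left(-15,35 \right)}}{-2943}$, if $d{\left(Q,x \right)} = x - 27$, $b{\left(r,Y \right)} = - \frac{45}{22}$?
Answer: $\frac{31754461}{208626} \approx 152.21$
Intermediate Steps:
$b{\left(r,Y \right)} = - \frac{45}{22}$ ($b{\left(r,Y \right)} = \left(-45\right) \frac{1}{22} = - \frac{45}{22}$)
$d{\left(Q,x \right)} = -27 + x$
$\frac{U}{d{\left(58,-2 \right)}} + \frac{b{\left(-15,35 \right)}}{-2943} = - \frac{4414}{-27 - 2} - \frac{45}{22 \left(-2943\right)} = - \frac{4414}{-29} - - \frac{5}{7194} = \left(-4414\right) \left(- \frac{1}{29}\right) + \frac{5}{7194} = \frac{4414}{29} + \frac{5}{7194} = \frac{31754461}{208626}$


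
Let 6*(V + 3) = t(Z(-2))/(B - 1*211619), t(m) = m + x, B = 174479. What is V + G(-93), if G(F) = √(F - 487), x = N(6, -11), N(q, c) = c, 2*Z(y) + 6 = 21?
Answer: -1337033/445680 + 2*I*√145 ≈ -3.0 + 24.083*I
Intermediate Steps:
Z(y) = 15/2 (Z(y) = -3 + (½)*21 = -3 + 21/2 = 15/2)
x = -11
G(F) = √(-487 + F)
t(m) = -11 + m (t(m) = m - 11 = -11 + m)
V = -1337033/445680 (V = -3 + ((-11 + 15/2)/(174479 - 1*211619))/6 = -3 + (-7/(2*(174479 - 211619)))/6 = -3 + (-7/2/(-37140))/6 = -3 + (-7/2*(-1/37140))/6 = -3 + (⅙)*(7/74280) = -3 + 7/445680 = -1337033/445680 ≈ -3.0000)
V + G(-93) = -1337033/445680 + √(-487 - 93) = -1337033/445680 + √(-580) = -1337033/445680 + 2*I*√145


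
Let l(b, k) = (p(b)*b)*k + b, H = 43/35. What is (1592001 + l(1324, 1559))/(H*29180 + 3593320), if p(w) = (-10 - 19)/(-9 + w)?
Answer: 14247541077/33406507220 ≈ 0.42649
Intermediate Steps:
p(w) = -29/(-9 + w)
H = 43/35 (H = 43*(1/35) = 43/35 ≈ 1.2286)
l(b, k) = b - 29*b*k/(-9 + b) (l(b, k) = ((-29/(-9 + b))*b)*k + b = (-29*b/(-9 + b))*k + b = -29*b*k/(-9 + b) + b = b - 29*b*k/(-9 + b))
(1592001 + l(1324, 1559))/(H*29180 + 3593320) = (1592001 + 1324*(-9 + 1324 - 29*1559)/(-9 + 1324))/((43/35)*29180 + 3593320) = (1592001 + 1324*(-9 + 1324 - 45211)/1315)/(250948/7 + 3593320) = (1592001 + 1324*(1/1315)*(-43896))/(25404188/7) = (1592001 - 58118304/1315)*(7/25404188) = (2035363011/1315)*(7/25404188) = 14247541077/33406507220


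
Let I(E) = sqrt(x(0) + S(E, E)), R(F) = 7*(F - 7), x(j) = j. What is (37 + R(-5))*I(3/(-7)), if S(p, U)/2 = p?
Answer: -47*I*sqrt(42)/7 ≈ -43.514*I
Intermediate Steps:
S(p, U) = 2*p
R(F) = -49 + 7*F (R(F) = 7*(-7 + F) = -49 + 7*F)
I(E) = sqrt(2)*sqrt(E) (I(E) = sqrt(0 + 2*E) = sqrt(2*E) = sqrt(2)*sqrt(E))
(37 + R(-5))*I(3/(-7)) = (37 + (-49 + 7*(-5)))*(sqrt(2)*sqrt(3/(-7))) = (37 + (-49 - 35))*(sqrt(2)*sqrt(3*(-1/7))) = (37 - 84)*(sqrt(2)*sqrt(-3/7)) = -47*sqrt(2)*I*sqrt(21)/7 = -47*I*sqrt(42)/7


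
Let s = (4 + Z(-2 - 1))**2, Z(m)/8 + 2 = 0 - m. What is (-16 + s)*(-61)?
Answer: -7808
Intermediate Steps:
Z(m) = -16 - 8*m (Z(m) = -16 + 8*(0 - m) = -16 + 8*(-m) = -16 - 8*m)
s = 144 (s = (4 + (-16 - 8*(-2 - 1)))**2 = (4 + (-16 - 8*(-3)))**2 = (4 + (-16 + 24))**2 = (4 + 8)**2 = 12**2 = 144)
(-16 + s)*(-61) = (-16 + 144)*(-61) = 128*(-61) = -7808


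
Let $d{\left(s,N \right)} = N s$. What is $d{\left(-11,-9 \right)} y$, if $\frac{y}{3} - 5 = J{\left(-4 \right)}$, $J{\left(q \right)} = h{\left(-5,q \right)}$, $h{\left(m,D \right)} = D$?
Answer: $297$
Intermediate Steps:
$J{\left(q \right)} = q$
$y = 3$ ($y = 15 + 3 \left(-4\right) = 15 - 12 = 3$)
$d{\left(-11,-9 \right)} y = \left(-9\right) \left(-11\right) 3 = 99 \cdot 3 = 297$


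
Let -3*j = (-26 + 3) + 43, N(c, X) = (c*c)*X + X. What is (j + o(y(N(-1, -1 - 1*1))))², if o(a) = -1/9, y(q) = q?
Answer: 3721/81 ≈ 45.938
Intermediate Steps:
N(c, X) = X + X*c² (N(c, X) = c²*X + X = X*c² + X = X + X*c²)
o(a) = -⅑ (o(a) = -1*⅑ = -⅑)
j = -20/3 (j = -((-26 + 3) + 43)/3 = -(-23 + 43)/3 = -⅓*20 = -20/3 ≈ -6.6667)
(j + o(y(N(-1, -1 - 1*1))))² = (-20/3 - ⅑)² = (-61/9)² = 3721/81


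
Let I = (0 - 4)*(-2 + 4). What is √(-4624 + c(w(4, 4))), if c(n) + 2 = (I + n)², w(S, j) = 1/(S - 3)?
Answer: I*√4577 ≈ 67.654*I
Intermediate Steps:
w(S, j) = 1/(-3 + S)
I = -8 (I = -4*2 = -8)
c(n) = -2 + (-8 + n)²
√(-4624 + c(w(4, 4))) = √(-4624 + (-2 + (-8 + 1/(-3 + 4))²)) = √(-4624 + (-2 + (-8 + 1/1)²)) = √(-4624 + (-2 + (-8 + 1)²)) = √(-4624 + (-2 + (-7)²)) = √(-4624 + (-2 + 49)) = √(-4624 + 47) = √(-4577) = I*√4577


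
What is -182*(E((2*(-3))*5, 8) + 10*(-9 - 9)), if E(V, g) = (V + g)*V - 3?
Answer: -86814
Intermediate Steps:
E(V, g) = -3 + V*(V + g) (E(V, g) = V*(V + g) - 3 = -3 + V*(V + g))
-182*(E((2*(-3))*5, 8) + 10*(-9 - 9)) = -182*((-3 + ((2*(-3))*5)² + ((2*(-3))*5)*8) + 10*(-9 - 9)) = -182*((-3 + (-6*5)² - 6*5*8) + 10*(-18)) = -182*((-3 + (-30)² - 30*8) - 180) = -182*((-3 + 900 - 240) - 180) = -182*(657 - 180) = -182*477 = -86814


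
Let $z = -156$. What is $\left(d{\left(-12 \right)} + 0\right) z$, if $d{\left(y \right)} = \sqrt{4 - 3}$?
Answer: $-156$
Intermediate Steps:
$d{\left(y \right)} = 1$ ($d{\left(y \right)} = \sqrt{1} = 1$)
$\left(d{\left(-12 \right)} + 0\right) z = \left(1 + 0\right) \left(-156\right) = 1 \left(-156\right) = -156$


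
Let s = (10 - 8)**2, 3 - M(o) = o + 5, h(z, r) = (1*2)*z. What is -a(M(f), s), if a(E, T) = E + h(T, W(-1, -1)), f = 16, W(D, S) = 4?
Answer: 10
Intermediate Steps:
h(z, r) = 2*z
M(o) = -2 - o (M(o) = 3 - (o + 5) = 3 - (5 + o) = 3 + (-5 - o) = -2 - o)
s = 4 (s = 2**2 = 4)
a(E, T) = E + 2*T
-a(M(f), s) = -((-2 - 1*16) + 2*4) = -((-2 - 16) + 8) = -(-18 + 8) = -1*(-10) = 10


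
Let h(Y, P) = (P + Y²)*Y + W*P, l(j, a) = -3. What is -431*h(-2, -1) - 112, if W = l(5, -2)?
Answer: 1181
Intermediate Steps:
W = -3
h(Y, P) = -3*P + Y*(P + Y²) (h(Y, P) = (P + Y²)*Y - 3*P = Y*(P + Y²) - 3*P = -3*P + Y*(P + Y²))
-431*h(-2, -1) - 112 = -431*((-2)³ - 3*(-1) - 1*(-2)) - 112 = -431*(-8 + 3 + 2) - 112 = -431*(-3) - 112 = 1293 - 112 = 1181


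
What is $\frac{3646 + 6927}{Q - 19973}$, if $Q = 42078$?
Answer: $\frac{10573}{22105} \approx 0.47831$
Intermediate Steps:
$\frac{3646 + 6927}{Q - 19973} = \frac{3646 + 6927}{42078 - 19973} = \frac{10573}{22105}$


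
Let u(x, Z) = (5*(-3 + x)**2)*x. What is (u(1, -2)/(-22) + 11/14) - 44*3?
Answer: -20347/154 ≈ -132.12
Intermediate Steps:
u(x, Z) = 5*x*(-3 + x)**2
(u(1, -2)/(-22) + 11/14) - 44*3 = ((5*1*(-3 + 1)**2)/(-22) + 11/14) - 44*3 = ((5*1*(-2)**2)*(-1/22) + 11*(1/14)) - 132 = ((5*1*4)*(-1/22) + 11/14) - 132 = (20*(-1/22) + 11/14) - 132 = (-10/11 + 11/14) - 132 = -19/154 - 132 = -20347/154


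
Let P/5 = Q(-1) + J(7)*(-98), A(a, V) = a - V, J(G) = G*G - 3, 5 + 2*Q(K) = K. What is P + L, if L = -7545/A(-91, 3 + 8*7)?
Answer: -225047/10 ≈ -22505.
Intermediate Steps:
Q(K) = -5/2 + K/2
J(G) = -3 + G**2 (J(G) = G**2 - 3 = -3 + G**2)
L = 503/10 (L = -7545/(-91 - (3 + 8*7)) = -7545/(-91 - (3 + 56)) = -7545/(-91 - 1*59) = -7545/(-91 - 59) = -7545/(-150) = -7545*(-1/150) = 503/10 ≈ 50.300)
P = -22555 (P = 5*((-5/2 + (1/2)*(-1)) + (-3 + 7**2)*(-98)) = 5*((-5/2 - 1/2) + (-3 + 49)*(-98)) = 5*(-3 + 46*(-98)) = 5*(-3 - 4508) = 5*(-4511) = -22555)
P + L = -22555 + 503/10 = -225047/10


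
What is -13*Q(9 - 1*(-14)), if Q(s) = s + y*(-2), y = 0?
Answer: -299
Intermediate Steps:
Q(s) = s (Q(s) = s + 0*(-2) = s + 0 = s)
-13*Q(9 - 1*(-14)) = -13*(9 - 1*(-14)) = -13*(9 + 14) = -13*23 = -299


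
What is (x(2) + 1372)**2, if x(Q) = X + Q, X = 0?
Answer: 1887876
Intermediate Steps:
x(Q) = Q (x(Q) = 0 + Q = Q)
(x(2) + 1372)**2 = (2 + 1372)**2 = 1374**2 = 1887876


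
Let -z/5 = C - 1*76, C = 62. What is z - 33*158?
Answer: -5144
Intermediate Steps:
z = 70 (z = -5*(62 - 1*76) = -5*(62 - 76) = -5*(-14) = 70)
z - 33*158 = 70 - 33*158 = 70 - 5214 = -5144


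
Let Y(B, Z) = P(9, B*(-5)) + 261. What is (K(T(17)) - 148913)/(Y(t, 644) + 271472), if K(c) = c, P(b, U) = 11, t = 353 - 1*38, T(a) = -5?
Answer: -6769/12352 ≈ -0.54801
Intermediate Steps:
t = 315 (t = 353 - 38 = 315)
Y(B, Z) = 272 (Y(B, Z) = 11 + 261 = 272)
(K(T(17)) - 148913)/(Y(t, 644) + 271472) = (-5 - 148913)/(272 + 271472) = -148918/271744 = -148918*1/271744 = -6769/12352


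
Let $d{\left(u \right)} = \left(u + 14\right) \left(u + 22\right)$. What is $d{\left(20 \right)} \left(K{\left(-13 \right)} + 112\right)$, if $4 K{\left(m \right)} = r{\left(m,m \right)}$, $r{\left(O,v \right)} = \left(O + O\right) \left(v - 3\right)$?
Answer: $308448$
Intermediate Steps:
$r{\left(O,v \right)} = 2 O \left(-3 + v\right)$
$d{\left(u \right)} = \left(14 + u\right) \left(22 + u\right)$
$K{\left(m \right)} = \frac{m \left(-3 + m\right)}{2}$ ($K{\left(m \right)} = \frac{2 m \left(-3 + m\right)}{4} = \frac{m \left(-3 + m\right)}{2}$)
$d{\left(20 \right)} \left(K{\left(-13 \right)} + 112\right) = \left(308 + 20^{2} + 36 \cdot 20\right) \left(\frac{1}{2} \left(-13\right) \left(-3 - 13\right) + 112\right) = \left(308 + 400 + 720\right) \left(\frac{1}{2} \left(-13\right) \left(-16\right) + 112\right) = 1428 \left(104 + 112\right) = 1428 \cdot 216 = 308448$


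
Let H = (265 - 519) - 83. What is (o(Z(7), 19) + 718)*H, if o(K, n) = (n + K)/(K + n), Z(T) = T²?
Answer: -242303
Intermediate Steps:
H = -337 (H = -254 - 83 = -337)
o(K, n) = 1 (o(K, n) = (K + n)/(K + n) = 1)
(o(Z(7), 19) + 718)*H = (1 + 718)*(-337) = 719*(-337) = -242303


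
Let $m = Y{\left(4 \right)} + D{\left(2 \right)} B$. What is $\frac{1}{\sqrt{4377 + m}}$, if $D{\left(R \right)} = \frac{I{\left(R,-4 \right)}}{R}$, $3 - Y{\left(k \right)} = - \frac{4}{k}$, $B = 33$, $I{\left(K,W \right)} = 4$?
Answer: $\frac{\sqrt{4447}}{4447} \approx 0.014996$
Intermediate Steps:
$Y{\left(k \right)} = 3 + \frac{4}{k}$ ($Y{\left(k \right)} = 3 - - \frac{4}{k} = 3 + \frac{4}{k}$)
$D{\left(R \right)} = \frac{4}{R}$
$m = 70$ ($m = \left(3 + \frac{4}{4}\right) + \frac{4}{2} \cdot 33 = \left(3 + 4 \cdot \frac{1}{4}\right) + 4 \cdot \frac{1}{2} \cdot 33 = \left(3 + 1\right) + 2 \cdot 33 = 4 + 66 = 70$)
$\frac{1}{\sqrt{4377 + m}} = \frac{1}{\sqrt{4377 + 70}} = \frac{1}{\sqrt{4447}} = \frac{\sqrt{4447}}{4447}$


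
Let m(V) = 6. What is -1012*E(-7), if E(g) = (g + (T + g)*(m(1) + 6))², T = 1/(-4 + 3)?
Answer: -10736308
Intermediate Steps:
T = -1 (T = 1/(-1) = -1)
E(g) = (-12 + 13*g)² (E(g) = (g + (-1 + g)*(6 + 6))² = (g + (-1 + g)*12)² = (g + (-12 + 12*g))² = (-12 + 13*g)²)
-1012*E(-7) = -1012*(-12 + 13*(-7))² = -1012*(-12 - 91)² = -1012*(-103)² = -1012*10609 = -10736308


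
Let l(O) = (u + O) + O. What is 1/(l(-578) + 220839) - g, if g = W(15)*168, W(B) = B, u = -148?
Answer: -553228199/219535 ≈ -2520.0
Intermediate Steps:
l(O) = -148 + 2*O (l(O) = (-148 + O) + O = -148 + 2*O)
g = 2520 (g = 15*168 = 2520)
1/(l(-578) + 220839) - g = 1/((-148 + 2*(-578)) + 220839) - 1*2520 = 1/((-148 - 1156) + 220839) - 2520 = 1/(-1304 + 220839) - 2520 = 1/219535 - 2520 = -553228199/219535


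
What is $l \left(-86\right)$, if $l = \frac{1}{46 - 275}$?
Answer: $\frac{86}{229} \approx 0.37555$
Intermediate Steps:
$l = - \frac{1}{229}$ ($l = \frac{1}{-229} = - \frac{1}{229} \approx -0.0043668$)
$l \left(-86\right) = \left(- \frac{1}{229}\right) \left(-86\right) = \frac{86}{229}$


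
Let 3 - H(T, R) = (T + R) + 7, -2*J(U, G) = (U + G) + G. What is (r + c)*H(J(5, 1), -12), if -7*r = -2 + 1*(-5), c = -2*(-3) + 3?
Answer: 115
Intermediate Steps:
J(U, G) = -G - U/2 (J(U, G) = -((U + G) + G)/2 = -((G + U) + G)/2 = -(U + 2*G)/2 = -G - U/2)
H(T, R) = -4 - R - T (H(T, R) = 3 - ((T + R) + 7) = 3 - ((R + T) + 7) = 3 - (7 + R + T) = 3 + (-7 - R - T) = -4 - R - T)
c = 9 (c = 6 + 3 = 9)
r = 1 (r = -(-2 + 1*(-5))/7 = -(-2 - 5)/7 = -⅐*(-7) = 1)
(r + c)*H(J(5, 1), -12) = (1 + 9)*(-4 - 1*(-12) - (-1*1 - ½*5)) = 10*(-4 + 12 - (-1 - 5/2)) = 10*(-4 + 12 - 1*(-7/2)) = 10*(-4 + 12 + 7/2) = 10*(23/2) = 115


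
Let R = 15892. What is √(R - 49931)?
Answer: I*√34039 ≈ 184.5*I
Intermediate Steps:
√(R - 49931) = √(15892 - 49931) = √(-34039) = I*√34039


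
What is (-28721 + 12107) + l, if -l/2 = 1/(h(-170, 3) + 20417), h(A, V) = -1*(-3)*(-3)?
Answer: -169529257/10204 ≈ -16614.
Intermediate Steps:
h(A, V) = -9 (h(A, V) = 3*(-3) = -9)
l = -1/10204 (l = -2/(-9 + 20417) = -2/20408 = -2*1/20408 = -1/10204 ≈ -9.8001e-5)
(-28721 + 12107) + l = (-28721 + 12107) - 1/10204 = -16614 - 1/10204 = -169529257/10204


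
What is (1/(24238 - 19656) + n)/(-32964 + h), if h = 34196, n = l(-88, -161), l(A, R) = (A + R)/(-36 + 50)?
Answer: -142613/9878792 ≈ -0.014436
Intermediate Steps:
l(A, R) = A/14 + R/14 (l(A, R) = (A + R)/14 = (A + R)*(1/14) = A/14 + R/14)
n = -249/14 (n = (1/14)*(-88) + (1/14)*(-161) = -44/7 - 23/2 = -249/14 ≈ -17.786)
(1/(24238 - 19656) + n)/(-32964 + h) = (1/(24238 - 19656) - 249/14)/(-32964 + 34196) = (1/4582 - 249/14)/1232 = (1/4582 - 249/14)*(1/1232) = -285226/16037*1/1232 = -142613/9878792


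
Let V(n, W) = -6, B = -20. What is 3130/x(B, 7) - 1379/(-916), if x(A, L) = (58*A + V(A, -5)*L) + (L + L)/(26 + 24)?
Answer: -30247703/27519388 ≈ -1.0991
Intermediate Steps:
x(A, L) = 58*A - 149*L/25 (x(A, L) = (58*A - 6*L) + (L + L)/(26 + 24) = (-6*L + 58*A) + (2*L)/50 = (-6*L + 58*A) + (2*L)*(1/50) = (-6*L + 58*A) + L/25 = 58*A - 149*L/25)
3130/x(B, 7) - 1379/(-916) = 3130/(58*(-20) - 149/25*7) - 1379/(-916) = 3130/(-1160 - 1043/25) - 1379*(-1/916) = 3130/(-30043/25) + 1379/916 = 3130*(-25/30043) + 1379/916 = -78250/30043 + 1379/916 = -30247703/27519388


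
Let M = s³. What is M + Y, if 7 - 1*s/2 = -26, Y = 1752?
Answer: 289248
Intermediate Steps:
s = 66 (s = 14 - 2*(-26) = 14 + 52 = 66)
M = 287496 (M = 66³ = 287496)
M + Y = 287496 + 1752 = 289248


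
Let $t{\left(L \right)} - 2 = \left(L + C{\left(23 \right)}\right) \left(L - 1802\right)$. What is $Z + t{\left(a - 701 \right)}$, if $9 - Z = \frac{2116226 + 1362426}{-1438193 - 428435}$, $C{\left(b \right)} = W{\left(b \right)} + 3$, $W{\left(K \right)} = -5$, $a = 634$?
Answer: $\frac{60186556267}{466657} \approx 1.2897 \cdot 10^{5}$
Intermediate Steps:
$C{\left(b \right)} = -2$ ($C{\left(b \right)} = -5 + 3 = -2$)
$Z = \frac{5069576}{466657}$ ($Z = 9 - \frac{2116226 + 1362426}{-1438193 - 428435} = 9 - \frac{3478652}{-1866628} = 9 - 3478652 \left(- \frac{1}{1866628}\right) = 9 - - \frac{869663}{466657} = 9 + \frac{869663}{466657} = \frac{5069576}{466657} \approx 10.864$)
$t{\left(L \right)} = 2 + \left(-1802 + L\right) \left(-2 + L\right)$ ($t{\left(L \right)} = 2 + \left(L - 2\right) \left(L - 1802\right) = 2 + \left(-2 + L\right) \left(-1802 + L\right) = 2 + \left(-1802 + L\right) \left(-2 + L\right)$)
$Z + t{\left(a - 701 \right)} = \frac{5069576}{466657} + \left(3606 + \left(634 - 701\right)^{2} - 1804 \left(634 - 701\right)\right) = \frac{5069576}{466657} + \left(3606 + \left(-67\right)^{2} - -120868\right) = \frac{5069576}{466657} + \left(3606 + 4489 + 120868\right) = \frac{5069576}{466657} + 128963 = \frac{60186556267}{466657}$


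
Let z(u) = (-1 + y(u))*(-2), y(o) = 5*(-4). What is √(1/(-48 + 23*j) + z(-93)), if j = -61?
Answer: √88425391/1451 ≈ 6.4807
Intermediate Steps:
y(o) = -20
z(u) = 42 (z(u) = (-1 - 20)*(-2) = -21*(-2) = 42)
√(1/(-48 + 23*j) + z(-93)) = √(1/(-48 + 23*(-61)) + 42) = √(1/(-48 - 1403) + 42) = √(1/(-1451) + 42) = √(-1/1451 + 42) = √(60941/1451) = √88425391/1451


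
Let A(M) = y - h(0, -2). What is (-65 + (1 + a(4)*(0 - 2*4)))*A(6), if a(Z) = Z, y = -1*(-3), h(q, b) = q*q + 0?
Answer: -288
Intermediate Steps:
h(q, b) = q² (h(q, b) = q² + 0 = q²)
y = 3
A(M) = 3 (A(M) = 3 - 1*0² = 3 - 1*0 = 3 + 0 = 3)
(-65 + (1 + a(4)*(0 - 2*4)))*A(6) = (-65 + (1 + 4*(0 - 2*4)))*3 = (-65 + (1 + 4*(0 - 8)))*3 = (-65 + (1 + 4*(-8)))*3 = (-65 + (1 - 32))*3 = (-65 - 31)*3 = -96*3 = -288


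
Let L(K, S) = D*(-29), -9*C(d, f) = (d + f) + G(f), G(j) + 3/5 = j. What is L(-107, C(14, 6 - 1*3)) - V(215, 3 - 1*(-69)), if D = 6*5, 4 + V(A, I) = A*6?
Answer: -2156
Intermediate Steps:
V(A, I) = -4 + 6*A (V(A, I) = -4 + A*6 = -4 + 6*A)
G(j) = -3/5 + j
D = 30
C(d, f) = 1/15 - 2*f/9 - d/9 (C(d, f) = -((d + f) + (-3/5 + f))/9 = -(-3/5 + d + 2*f)/9 = 1/15 - 2*f/9 - d/9)
L(K, S) = -870 (L(K, S) = 30*(-29) = -870)
L(-107, C(14, 6 - 1*3)) - V(215, 3 - 1*(-69)) = -870 - (-4 + 6*215) = -870 - (-4 + 1290) = -870 - 1*1286 = -870 - 1286 = -2156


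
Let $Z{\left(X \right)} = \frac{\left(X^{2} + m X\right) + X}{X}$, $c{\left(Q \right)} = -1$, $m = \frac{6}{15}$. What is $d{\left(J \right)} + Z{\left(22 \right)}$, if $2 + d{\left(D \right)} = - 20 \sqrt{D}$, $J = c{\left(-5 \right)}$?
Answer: $\frac{107}{5} - 20 i \approx 21.4 - 20.0 i$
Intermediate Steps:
$m = \frac{2}{5}$ ($m = 6 \cdot \frac{1}{15} = \frac{2}{5} \approx 0.4$)
$Z{\left(X \right)} = \frac{X^{2} + \frac{7 X}{5}}{X}$ ($Z{\left(X \right)} = \frac{\left(X^{2} + \frac{2 X}{5}\right) + X}{X} = \frac{X^{2} + \frac{7 X}{5}}{X}$)
$J = -1$
$d{\left(D \right)} = -2 - 20 \sqrt{D}$
$d{\left(J \right)} + Z{\left(22 \right)} = \left(-2 - 20 \sqrt{-1}\right) + \left(\frac{7}{5} + 22\right) = \left(-2 - 20 i\right) + \frac{117}{5} = \frac{107}{5} - 20 i$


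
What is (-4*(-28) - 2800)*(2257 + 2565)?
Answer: -12961536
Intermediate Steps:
(-4*(-28) - 2800)*(2257 + 2565) = (112 - 2800)*4822 = -2688*4822 = -12961536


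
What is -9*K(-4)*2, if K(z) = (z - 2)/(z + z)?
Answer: -27/2 ≈ -13.500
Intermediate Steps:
K(z) = (-2 + z)/(2*z) (K(z) = (-2 + z)/((2*z)) = (-2 + z)*(1/(2*z)) = (-2 + z)/(2*z))
-9*K(-4)*2 = -9*(-2 - 4)/(2*(-4))*2 = -9*(-1)*(-6)/(2*4)*2 = -9*¾*2 = -27/4*2 = -27/2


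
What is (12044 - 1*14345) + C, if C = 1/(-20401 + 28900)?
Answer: -19556198/8499 ≈ -2301.0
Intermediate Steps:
C = 1/8499 ≈ 0.00011766
(12044 - 1*14345) + C = (12044 - 1*14345) + 1/8499 = (12044 - 14345) + 1/8499 = -2301 + 1/8499 = -19556198/8499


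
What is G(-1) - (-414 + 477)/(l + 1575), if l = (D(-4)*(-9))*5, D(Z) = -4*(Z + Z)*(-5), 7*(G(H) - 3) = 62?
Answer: 80876/6825 ≈ 11.850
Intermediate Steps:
G(H) = 83/7 (G(H) = 3 + (⅐)*62 = 3 + 62/7 = 83/7)
D(Z) = 40*Z (D(Z) = -8*Z*(-5) = 40*Z)
l = 7200 (l = ((40*(-4))*(-9))*5 = -160*(-9)*5 = 1440*5 = 7200)
G(-1) - (-414 + 477)/(l + 1575) = 83/7 - (-414 + 477)/(7200 + 1575) = 83/7 - 63/8775 = 83/7 - 1*7/975 = 83/7 - 7/975 = 80876/6825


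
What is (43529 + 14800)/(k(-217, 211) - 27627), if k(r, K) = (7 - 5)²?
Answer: -58329/27623 ≈ -2.1116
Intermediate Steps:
k(r, K) = 4 (k(r, K) = 2² = 4)
(43529 + 14800)/(k(-217, 211) - 27627) = (43529 + 14800)/(4 - 27627) = 58329/(-27623) = 58329*(-1/27623) = -58329/27623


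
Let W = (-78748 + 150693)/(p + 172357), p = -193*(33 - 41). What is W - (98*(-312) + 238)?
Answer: 5275880483/173901 ≈ 30338.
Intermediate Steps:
p = 1544 (p = -193*(-8) = 1544)
W = 71945/173901 (W = (-78748 + 150693)/(1544 + 172357) = 71945/173901 ≈ 0.41371)
W - (98*(-312) + 238) = 71945/173901 - (98*(-312) + 238) = 71945/173901 - (-30576 + 238) = 71945/173901 - 1*(-30338) = 71945/173901 + 30338 = 5275880483/173901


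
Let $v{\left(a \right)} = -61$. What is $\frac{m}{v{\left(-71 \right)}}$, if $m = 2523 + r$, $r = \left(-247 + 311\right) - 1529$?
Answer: $- \frac{1058}{61} \approx -17.344$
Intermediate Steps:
$r = -1465$ ($r = 64 - 1529 = -1465$)
$m = 1058$ ($m = 2523 - 1465 = 1058$)
$\frac{m}{v{\left(-71 \right)}} = \frac{1058}{-61} = 1058 \left(- \frac{1}{61}\right) = - \frac{1058}{61}$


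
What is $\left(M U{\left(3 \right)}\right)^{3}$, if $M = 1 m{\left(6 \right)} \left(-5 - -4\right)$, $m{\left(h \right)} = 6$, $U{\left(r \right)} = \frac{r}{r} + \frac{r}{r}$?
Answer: $-1728$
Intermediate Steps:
$U{\left(r \right)} = 2$ ($U{\left(r \right)} = 1 + 1 = 2$)
$M = -6$ ($M = 1 \cdot 6 \left(-5 - -4\right) = 6 \left(-5 + 4\right) = 6 \left(-1\right) = -6$)
$\left(M U{\left(3 \right)}\right)^{3} = \left(\left(-6\right) 2\right)^{3} = \left(-12\right)^{3} = -1728$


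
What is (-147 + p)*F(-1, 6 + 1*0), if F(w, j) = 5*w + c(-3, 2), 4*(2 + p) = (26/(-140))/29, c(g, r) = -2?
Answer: 1209893/1160 ≈ 1043.0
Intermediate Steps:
p = -16253/8120 (p = -2 + ((26/(-140))/29)/4 = -2 + ((26*(-1/140))*(1/29))/4 = -2 + (-13/70*1/29)/4 = -2 + (¼)*(-13/2030) = -2 - 13/8120 = -16253/8120 ≈ -2.0016)
F(w, j) = -2 + 5*w (F(w, j) = 5*w - 2 = -2 + 5*w)
(-147 + p)*F(-1, 6 + 1*0) = (-147 - 16253/8120)*(-2 + 5*(-1)) = -1209893*(-2 - 5)/8120 = -1209893/8120*(-7) = 1209893/1160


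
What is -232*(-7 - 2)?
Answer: 2088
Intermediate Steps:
-232*(-7 - 2) = -232*(-9) = -58*(-36) = 2088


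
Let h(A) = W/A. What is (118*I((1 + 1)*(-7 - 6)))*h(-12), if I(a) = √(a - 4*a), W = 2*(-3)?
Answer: 59*√78 ≈ 521.07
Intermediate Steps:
W = -6
I(a) = √3*√(-a) (I(a) = √(-3*a) = √3*√(-a))
h(A) = -6/A
(118*I((1 + 1)*(-7 - 6)))*h(-12) = (118*(√3*√(-(1 + 1)*(-7 - 6))))*(-6/(-12)) = (118*(√3*√(-2*(-13))))*(-6*(-1/12)) = (118*(√3*√(-1*(-26))))*(½) = (118*(√3*√26))*(½) = (118*√78)*(½) = 59*√78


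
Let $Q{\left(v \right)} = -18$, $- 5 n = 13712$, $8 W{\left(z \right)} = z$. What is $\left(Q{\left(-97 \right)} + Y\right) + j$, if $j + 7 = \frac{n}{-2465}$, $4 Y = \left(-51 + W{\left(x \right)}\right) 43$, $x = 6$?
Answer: $- \frac{111235583}{197200} \approx -564.08$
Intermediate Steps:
$W{\left(z \right)} = \frac{z}{8}$
$n = - \frac{13712}{5}$ ($n = \left(- \frac{1}{5}\right) 13712 = - \frac{13712}{5} \approx -2742.4$)
$Y = - \frac{8643}{16}$ ($Y = \frac{\left(-51 + \frac{1}{8} \cdot 6\right) 43}{4} = \frac{\left(-51 + \frac{3}{4}\right) 43}{4} = \frac{\left(- \frac{201}{4}\right) 43}{4} = \frac{1}{4} \left(- \frac{8643}{4}\right) = - \frac{8643}{16} \approx -540.19$)
$j = - \frac{72563}{12325}$ ($j = -7 - \frac{13712}{5 \left(-2465\right)} = -7 - - \frac{13712}{12325} = -7 + \frac{13712}{12325} = - \frac{72563}{12325} \approx -5.8875$)
$\left(Q{\left(-97 \right)} + Y\right) + j = \left(-18 - \frac{8643}{16}\right) - \frac{72563}{12325} = - \frac{8931}{16} - \frac{72563}{12325} = - \frac{111235583}{197200}$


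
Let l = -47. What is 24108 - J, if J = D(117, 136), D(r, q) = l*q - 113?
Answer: 30613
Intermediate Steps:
D(r, q) = -113 - 47*q (D(r, q) = -47*q - 113 = -113 - 47*q)
J = -6505 (J = -113 - 47*136 = -113 - 6392 = -6505)
24108 - J = 24108 - 1*(-6505) = 24108 + 6505 = 30613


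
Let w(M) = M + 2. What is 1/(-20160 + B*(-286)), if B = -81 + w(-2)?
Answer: 1/3006 ≈ 0.00033267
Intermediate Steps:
w(M) = 2 + M
B = -81 (B = -81 + (2 - 2) = -81 + 0 = -81)
1/(-20160 + B*(-286)) = 1/(-20160 - 81*(-286)) = 1/(-20160 + 23166) = 1/3006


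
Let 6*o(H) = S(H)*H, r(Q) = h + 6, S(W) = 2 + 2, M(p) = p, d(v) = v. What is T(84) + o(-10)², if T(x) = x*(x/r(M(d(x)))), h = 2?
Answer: 8338/9 ≈ 926.44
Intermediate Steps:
S(W) = 4
r(Q) = 8 (r(Q) = 2 + 6 = 8)
T(x) = x²/8 (T(x) = x*(x/8) = x²/8)
o(H) = 2*H/3 (o(H) = (4*H)/6 = 2*H/3)
T(84) + o(-10)² = (⅛)*84² + ((⅔)*(-10))² = (⅛)*7056 + (-20/3)² = 882 + 400/9 = 8338/9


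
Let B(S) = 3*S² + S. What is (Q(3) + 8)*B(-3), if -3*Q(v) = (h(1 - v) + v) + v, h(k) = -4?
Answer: 176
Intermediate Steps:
Q(v) = 4/3 - 2*v/3 (Q(v) = -((-4 + v) + v)/3 = -(-4 + 2*v)/3 = 4/3 - 2*v/3)
B(S) = S + 3*S²
(Q(3) + 8)*B(-3) = ((4/3 - ⅔*3) + 8)*(-3*(1 + 3*(-3))) = ((4/3 - 2) + 8)*(-3*(1 - 9)) = (-⅔ + 8)*(-3*(-8)) = (22/3)*24 = 176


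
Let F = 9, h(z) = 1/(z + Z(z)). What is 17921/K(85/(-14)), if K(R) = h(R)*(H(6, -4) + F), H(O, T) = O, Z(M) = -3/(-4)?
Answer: -2670229/420 ≈ -6357.7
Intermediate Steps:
Z(M) = ¾ (Z(M) = -3*(-¼) = ¾)
h(z) = 1/(¾ + z) (h(z) = 1/(z + ¾) = 1/(¾ + z))
K(R) = 60/(3 + 4*R) (K(R) = (4/(3 + 4*R))*(6 + 9) = (4/(3 + 4*R))*15 = 60/(3 + 4*R))
17921/K(85/(-14)) = 17921/((60/(3 + 4*(85/(-14))))) = 17921/((60/(3 + 4*(85*(-1/14))))) = 17921/((60/(3 + 4*(-85/14)))) = 17921/((60/(3 - 170/7))) = 17921/((60/(-149/7))) = 17921/((60*(-7/149))) = 17921/(-420/149) = 17921*(-149/420) = -2670229/420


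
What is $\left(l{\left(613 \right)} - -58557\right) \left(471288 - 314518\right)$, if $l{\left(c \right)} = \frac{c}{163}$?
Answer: $\frac{1496432985080}{163} \approx 9.1806 \cdot 10^{9}$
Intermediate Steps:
$l{\left(c \right)} = \frac{c}{163}$ ($l{\left(c \right)} = c \frac{1}{163} = \frac{c}{163}$)
$\left(l{\left(613 \right)} - -58557\right) \left(471288 - 314518\right) = \left(\frac{1}{163} \cdot 613 - -58557\right) \left(471288 - 314518\right) = \left(\frac{613}{163} + \left(58650 - 93\right)\right) 156770 = \left(\frac{613}{163} + 58557\right) 156770 = \frac{9545404}{163} \cdot 156770 = \frac{1496432985080}{163}$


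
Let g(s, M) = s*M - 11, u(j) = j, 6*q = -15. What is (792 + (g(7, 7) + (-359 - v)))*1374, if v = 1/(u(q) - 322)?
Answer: 420005694/649 ≈ 6.4716e+5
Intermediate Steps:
q = -5/2 (q = (⅙)*(-15) = -5/2 ≈ -2.5000)
g(s, M) = -11 + M*s (g(s, M) = M*s - 11 = -11 + M*s)
v = -2/649 (v = 1/(-5/2 - 322) = 1/(-649/2) = -2/649 ≈ -0.0030817)
(792 + (g(7, 7) + (-359 - v)))*1374 = (792 + ((-11 + 7*7) + (-359 - 1*(-2/649))))*1374 = (792 + ((-11 + 49) + (-359 + 2/649)))*1374 = (792 + (38 - 232989/649))*1374 = (792 - 208327/649)*1374 = (305681/649)*1374 = 420005694/649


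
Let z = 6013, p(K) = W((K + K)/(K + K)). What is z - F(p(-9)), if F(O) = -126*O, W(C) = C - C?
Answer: 6013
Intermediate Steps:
W(C) = 0
p(K) = 0
z - F(p(-9)) = 6013 - (-126)*0 = 6013 - 1*0 = 6013 + 0 = 6013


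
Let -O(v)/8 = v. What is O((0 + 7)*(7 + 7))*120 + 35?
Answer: -94045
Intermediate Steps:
O(v) = -8*v
O((0 + 7)*(7 + 7))*120 + 35 = -8*(0 + 7)*(7 + 7)*120 + 35 = -56*14*120 + 35 = -8*98*120 + 35 = -784*120 + 35 = -94080 + 35 = -94045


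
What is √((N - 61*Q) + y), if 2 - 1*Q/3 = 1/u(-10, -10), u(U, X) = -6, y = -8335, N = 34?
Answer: 7*I*√710/2 ≈ 93.26*I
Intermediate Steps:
Q = 13/2 (Q = 6 - 3/(-6) = 6 - 3*(-⅙) = 6 + ½ = 13/2 ≈ 6.5000)
√((N - 61*Q) + y) = √((34 - 61*13/2) - 8335) = √((34 - 793/2) - 8335) = √(-725/2 - 8335) = √(-17395/2) = 7*I*√710/2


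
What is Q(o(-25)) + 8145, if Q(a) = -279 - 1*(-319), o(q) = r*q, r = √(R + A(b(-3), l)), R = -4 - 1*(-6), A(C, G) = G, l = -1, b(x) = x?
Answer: 8185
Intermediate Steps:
R = 2 (R = -4 + 6 = 2)
r = 1 (r = √(2 - 1) = √1 = 1)
o(q) = q (o(q) = 1*q = q)
Q(a) = 40 (Q(a) = -279 + 319 = 40)
Q(o(-25)) + 8145 = 40 + 8145 = 8185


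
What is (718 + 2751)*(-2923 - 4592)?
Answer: -26069535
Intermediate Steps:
(718 + 2751)*(-2923 - 4592) = 3469*(-7515) = -26069535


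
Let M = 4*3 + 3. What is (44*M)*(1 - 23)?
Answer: -14520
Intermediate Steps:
M = 15 (M = 12 + 3 = 15)
(44*M)*(1 - 23) = (44*15)*(1 - 23) = 660*(-22) = -14520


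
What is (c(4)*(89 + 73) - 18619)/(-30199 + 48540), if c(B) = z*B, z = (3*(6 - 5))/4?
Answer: -18133/18341 ≈ -0.98866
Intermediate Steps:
z = ¾ (z = (3*1)/4 = (¼)*3 = ¾ ≈ 0.75000)
c(B) = 3*B/4
(c(4)*(89 + 73) - 18619)/(-30199 + 48540) = (((¾)*4)*(89 + 73) - 18619)/(-30199 + 48540) = (3*162 - 18619)/18341 = (486 - 18619)*(1/18341) = -18133*1/18341 = -18133/18341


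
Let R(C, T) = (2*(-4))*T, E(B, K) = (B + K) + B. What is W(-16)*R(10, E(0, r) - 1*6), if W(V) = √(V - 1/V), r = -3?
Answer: 18*I*√255 ≈ 287.44*I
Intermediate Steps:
E(B, K) = K + 2*B
R(C, T) = -8*T
W(-16)*R(10, E(0, r) - 1*6) = √(-16 - 1/(-16))*(-8*((-3 + 2*0) - 1*6)) = √(-16 - 1*(-1/16))*(-8*((-3 + 0) - 6)) = √(-16 + 1/16)*(-8*(-3 - 6)) = √(-255/16)*(-8*(-9)) = (I*√255/4)*72 = 18*I*√255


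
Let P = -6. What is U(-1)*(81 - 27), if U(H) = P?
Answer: -324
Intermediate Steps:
U(H) = -6
U(-1)*(81 - 27) = -6*(81 - 27) = -6*54 = -324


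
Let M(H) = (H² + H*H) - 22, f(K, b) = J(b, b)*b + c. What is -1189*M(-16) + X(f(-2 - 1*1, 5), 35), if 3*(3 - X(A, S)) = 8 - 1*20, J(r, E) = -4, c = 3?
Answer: -582603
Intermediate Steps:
f(K, b) = 3 - 4*b (f(K, b) = -4*b + 3 = 3 - 4*b)
X(A, S) = 7 (X(A, S) = 3 - (8 - 1*20)/3 = 3 - (8 - 20)/3 = 3 - ⅓*(-12) = 3 + 4 = 7)
M(H) = -22 + 2*H² (M(H) = (H² + H²) - 22 = 2*H² - 22 = -22 + 2*H²)
-1189*M(-16) + X(f(-2 - 1*1, 5), 35) = -1189*(-22 + 2*(-16)²) + 7 = -1189*(-22 + 2*256) + 7 = -1189*(-22 + 512) + 7 = -1189*490 + 7 = -582610 + 7 = -582603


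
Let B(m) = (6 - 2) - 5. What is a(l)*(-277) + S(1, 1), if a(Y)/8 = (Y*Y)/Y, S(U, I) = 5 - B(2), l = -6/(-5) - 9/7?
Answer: 6858/35 ≈ 195.94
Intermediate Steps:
B(m) = -1 (B(m) = 4 - 5 = -1)
l = -3/35 (l = -6*(-⅕) - 9*⅐ = 6/5 - 9/7 = -3/35 ≈ -0.085714)
S(U, I) = 6 (S(U, I) = 5 - 1*(-1) = 5 + 1 = 6)
a(Y) = 8*Y (a(Y) = 8*((Y*Y)/Y) = 8*(Y²/Y) = 8*Y)
a(l)*(-277) + S(1, 1) = (8*(-3/35))*(-277) + 6 = -24/35*(-277) + 6 = 6648/35 + 6 = 6858/35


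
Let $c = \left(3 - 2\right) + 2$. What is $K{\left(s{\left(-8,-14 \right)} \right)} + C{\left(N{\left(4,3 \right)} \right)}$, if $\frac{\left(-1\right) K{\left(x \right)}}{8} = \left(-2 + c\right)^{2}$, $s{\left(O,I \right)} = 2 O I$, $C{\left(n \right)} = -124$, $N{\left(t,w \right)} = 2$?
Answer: $-132$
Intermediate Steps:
$s{\left(O,I \right)} = 2 I O$
$c = 3$ ($c = 1 + 2 = 3$)
$K{\left(x \right)} = -8$ ($K{\left(x \right)} = - 8 \left(-2 + 3\right)^{2} = - 8 \cdot 1^{2} = \left(-8\right) 1 = -8$)
$K{\left(s{\left(-8,-14 \right)} \right)} + C{\left(N{\left(4,3 \right)} \right)} = -8 - 124 = -132$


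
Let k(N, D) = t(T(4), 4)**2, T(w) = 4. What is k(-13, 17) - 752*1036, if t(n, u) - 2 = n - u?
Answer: -779068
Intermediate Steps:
t(n, u) = 2 + n - u (t(n, u) = 2 + (n - u) = 2 + n - u)
k(N, D) = 4 (k(N, D) = (2 + 4 - 1*4)**2 = (2 + 4 - 4)**2 = 2**2 = 4)
k(-13, 17) - 752*1036 = 4 - 752*1036 = 4 - 779072 = -779068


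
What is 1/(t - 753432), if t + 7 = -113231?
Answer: -1/866670 ≈ -1.1538e-6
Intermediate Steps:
t = -113238 (t = -7 - 113231 = -113238)
1/(t - 753432) = 1/(-113238 - 753432) = 1/(-866670) = -1/866670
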